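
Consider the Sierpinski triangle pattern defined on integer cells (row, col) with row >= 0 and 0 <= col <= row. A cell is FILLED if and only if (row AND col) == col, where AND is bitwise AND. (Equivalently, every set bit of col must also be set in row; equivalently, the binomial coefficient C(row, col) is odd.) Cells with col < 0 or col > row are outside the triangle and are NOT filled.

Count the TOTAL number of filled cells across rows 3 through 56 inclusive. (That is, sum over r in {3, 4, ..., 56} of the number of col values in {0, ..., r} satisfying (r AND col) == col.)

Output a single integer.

r3=11 pc2: +4 =4
r4=100 pc1: +2 =6
r5=101 pc2: +4 =10
r6=110 pc2: +4 =14
r7=111 pc3: +8 =22
r8=1000 pc1: +2 =24
r9=1001 pc2: +4 =28
r10=1010 pc2: +4 =32
r11=1011 pc3: +8 =40
r12=1100 pc2: +4 =44
r13=1101 pc3: +8 =52
r14=1110 pc3: +8 =60
r15=1111 pc4: +16 =76
r16=10000 pc1: +2 =78
r17=10001 pc2: +4 =82
r18=10010 pc2: +4 =86
r19=10011 pc3: +8 =94
r20=10100 pc2: +4 =98
r21=10101 pc3: +8 =106
r22=10110 pc3: +8 =114
r23=10111 pc4: +16 =130
r24=11000 pc2: +4 =134
r25=11001 pc3: +8 =142
r26=11010 pc3: +8 =150
r27=11011 pc4: +16 =166
r28=11100 pc3: +8 =174
r29=11101 pc4: +16 =190
r30=11110 pc4: +16 =206
r31=11111 pc5: +32 =238
r32=100000 pc1: +2 =240
r33=100001 pc2: +4 =244
r34=100010 pc2: +4 =248
r35=100011 pc3: +8 =256
r36=100100 pc2: +4 =260
r37=100101 pc3: +8 =268
r38=100110 pc3: +8 =276
r39=100111 pc4: +16 =292
r40=101000 pc2: +4 =296
r41=101001 pc3: +8 =304
r42=101010 pc3: +8 =312
r43=101011 pc4: +16 =328
r44=101100 pc3: +8 =336
r45=101101 pc4: +16 =352
r46=101110 pc4: +16 =368
r47=101111 pc5: +32 =400
r48=110000 pc2: +4 =404
r49=110001 pc3: +8 =412
r50=110010 pc3: +8 =420
r51=110011 pc4: +16 =436
r52=110100 pc3: +8 =444
r53=110101 pc4: +16 =460
r54=110110 pc4: +16 =476
r55=110111 pc5: +32 =508
r56=111000 pc3: +8 =516

Answer: 516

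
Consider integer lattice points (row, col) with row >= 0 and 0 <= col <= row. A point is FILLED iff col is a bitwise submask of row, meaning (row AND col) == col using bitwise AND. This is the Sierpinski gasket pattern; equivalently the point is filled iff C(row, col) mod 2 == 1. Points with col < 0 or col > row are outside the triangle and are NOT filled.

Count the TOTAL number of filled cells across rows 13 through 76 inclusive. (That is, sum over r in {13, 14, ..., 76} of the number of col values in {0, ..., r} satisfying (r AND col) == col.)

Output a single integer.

r13=1101 pc3: +8 =8
r14=1110 pc3: +8 =16
r15=1111 pc4: +16 =32
r16=10000 pc1: +2 =34
r17=10001 pc2: +4 =38
r18=10010 pc2: +4 =42
r19=10011 pc3: +8 =50
r20=10100 pc2: +4 =54
r21=10101 pc3: +8 =62
r22=10110 pc3: +8 =70
r23=10111 pc4: +16 =86
r24=11000 pc2: +4 =90
r25=11001 pc3: +8 =98
r26=11010 pc3: +8 =106
r27=11011 pc4: +16 =122
r28=11100 pc3: +8 =130
r29=11101 pc4: +16 =146
r30=11110 pc4: +16 =162
r31=11111 pc5: +32 =194
r32=100000 pc1: +2 =196
r33=100001 pc2: +4 =200
r34=100010 pc2: +4 =204
r35=100011 pc3: +8 =212
r36=100100 pc2: +4 =216
r37=100101 pc3: +8 =224
r38=100110 pc3: +8 =232
r39=100111 pc4: +16 =248
r40=101000 pc2: +4 =252
r41=101001 pc3: +8 =260
r42=101010 pc3: +8 =268
r43=101011 pc4: +16 =284
r44=101100 pc3: +8 =292
r45=101101 pc4: +16 =308
r46=101110 pc4: +16 =324
r47=101111 pc5: +32 =356
r48=110000 pc2: +4 =360
r49=110001 pc3: +8 =368
r50=110010 pc3: +8 =376
r51=110011 pc4: +16 =392
r52=110100 pc3: +8 =400
r53=110101 pc4: +16 =416
r54=110110 pc4: +16 =432
r55=110111 pc5: +32 =464
r56=111000 pc3: +8 =472
r57=111001 pc4: +16 =488
r58=111010 pc4: +16 =504
r59=111011 pc5: +32 =536
r60=111100 pc4: +16 =552
r61=111101 pc5: +32 =584
r62=111110 pc5: +32 =616
r63=111111 pc6: +64 =680
r64=1000000 pc1: +2 =682
r65=1000001 pc2: +4 =686
r66=1000010 pc2: +4 =690
r67=1000011 pc3: +8 =698
r68=1000100 pc2: +4 =702
r69=1000101 pc3: +8 =710
r70=1000110 pc3: +8 =718
r71=1000111 pc4: +16 =734
r72=1001000 pc2: +4 =738
r73=1001001 pc3: +8 =746
r74=1001010 pc3: +8 =754
r75=1001011 pc4: +16 =770
r76=1001100 pc3: +8 =778

Answer: 778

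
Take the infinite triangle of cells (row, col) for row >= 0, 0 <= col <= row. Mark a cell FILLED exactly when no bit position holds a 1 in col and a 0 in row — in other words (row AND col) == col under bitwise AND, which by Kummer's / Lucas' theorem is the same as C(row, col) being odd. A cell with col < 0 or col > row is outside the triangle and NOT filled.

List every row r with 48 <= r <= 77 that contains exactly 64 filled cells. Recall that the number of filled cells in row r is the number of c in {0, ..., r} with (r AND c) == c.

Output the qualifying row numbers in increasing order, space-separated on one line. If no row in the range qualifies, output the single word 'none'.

Answer: 63

Derivation:
Row r has 2^popcount(r) filled cells, so we need popcount(r) = log2(64) = 6.
Scan r = 48..77 and keep those with exactly 6 one-bits:
r=48=110000 popcount=2 -> skip
r=49=110001 popcount=3 -> skip
r=50=110010 popcount=3 -> skip
r=51=110011 popcount=4 -> skip
r=52=110100 popcount=3 -> skip
r=53=110101 popcount=4 -> skip
r=54=110110 popcount=4 -> skip
r=55=110111 popcount=5 -> skip
r=56=111000 popcount=3 -> skip
r=57=111001 popcount=4 -> skip
r=58=111010 popcount=4 -> skip
r=59=111011 popcount=5 -> skip
r=60=111100 popcount=4 -> skip
r=61=111101 popcount=5 -> skip
r=62=111110 popcount=5 -> skip
r=63=111111 popcount=6 -> KEEP
r=64=1000000 popcount=1 -> skip
r=65=1000001 popcount=2 -> skip
r=66=1000010 popcount=2 -> skip
r=67=1000011 popcount=3 -> skip
r=68=1000100 popcount=2 -> skip
r=69=1000101 popcount=3 -> skip
r=70=1000110 popcount=3 -> skip
r=71=1000111 popcount=4 -> skip
r=72=1001000 popcount=2 -> skip
r=73=1001001 popcount=3 -> skip
r=74=1001010 popcount=3 -> skip
r=75=1001011 popcount=4 -> skip
r=76=1001100 popcount=3 -> skip
r=77=1001101 popcount=4 -> skip
Kept rows: 63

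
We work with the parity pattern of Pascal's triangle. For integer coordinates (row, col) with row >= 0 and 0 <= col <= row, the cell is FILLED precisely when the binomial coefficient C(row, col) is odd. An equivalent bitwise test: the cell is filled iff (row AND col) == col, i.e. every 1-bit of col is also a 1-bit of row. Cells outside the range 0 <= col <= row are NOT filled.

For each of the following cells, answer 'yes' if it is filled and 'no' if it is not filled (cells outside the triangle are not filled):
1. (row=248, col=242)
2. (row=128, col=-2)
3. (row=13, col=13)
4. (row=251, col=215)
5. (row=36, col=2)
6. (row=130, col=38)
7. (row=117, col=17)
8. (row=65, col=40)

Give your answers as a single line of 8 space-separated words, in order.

Answer: no no yes no no no yes no

Derivation:
(248,242): row=0b11111000, col=0b11110010, row AND col = 0b11110000 = 240; 240 != 242 -> empty
(128,-2): col outside [0, 128] -> not filled
(13,13): row=0b1101, col=0b1101, row AND col = 0b1101 = 13; 13 == 13 -> filled
(251,215): row=0b11111011, col=0b11010111, row AND col = 0b11010011 = 211; 211 != 215 -> empty
(36,2): row=0b100100, col=0b10, row AND col = 0b0 = 0; 0 != 2 -> empty
(130,38): row=0b10000010, col=0b100110, row AND col = 0b10 = 2; 2 != 38 -> empty
(117,17): row=0b1110101, col=0b10001, row AND col = 0b10001 = 17; 17 == 17 -> filled
(65,40): row=0b1000001, col=0b101000, row AND col = 0b0 = 0; 0 != 40 -> empty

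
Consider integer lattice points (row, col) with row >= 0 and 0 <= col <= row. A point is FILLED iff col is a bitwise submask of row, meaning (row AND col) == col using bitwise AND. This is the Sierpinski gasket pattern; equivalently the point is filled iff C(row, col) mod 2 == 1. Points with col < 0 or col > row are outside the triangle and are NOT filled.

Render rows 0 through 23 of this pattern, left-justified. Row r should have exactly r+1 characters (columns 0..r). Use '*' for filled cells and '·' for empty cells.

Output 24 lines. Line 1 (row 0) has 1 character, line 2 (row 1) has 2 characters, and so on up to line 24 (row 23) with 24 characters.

Answer: *
**
*·*
****
*···*
**··**
*·*·*·*
********
*·······*
**······**
*·*·····*·*
****····****
*···*···*···*
**··**··**··**
*·*·*·*·*·*·*·*
****************
*···············*
**··············**
*·*·············*·*
****············****
*···*···········*···*
**··**··········**··**
*·*·*·*·········*·*·*·*
********········********

Derivation:
r0=0: *
r1=1: **
r2=10: *·*
r3=11: ****
r4=100: *···*
r5=101: **··**
r6=110: *·*·*·*
r7=111: ********
r8=1000: *·······*
r9=1001: **······**
r10=1010: *·*·····*·*
r11=1011: ****····****
r12=1100: *···*···*···*
r13=1101: **··**··**··**
r14=1110: *·*·*·*·*·*·*·*
r15=1111: ****************
r16=10000: *···············*
r17=10001: **··············**
r18=10010: *·*·············*·*
r19=10011: ****············****
r20=10100: *···*···········*···*
r21=10101: **··**··········**··**
r22=10110: *·*·*·*·········*·*·*·*
r23=10111: ********········********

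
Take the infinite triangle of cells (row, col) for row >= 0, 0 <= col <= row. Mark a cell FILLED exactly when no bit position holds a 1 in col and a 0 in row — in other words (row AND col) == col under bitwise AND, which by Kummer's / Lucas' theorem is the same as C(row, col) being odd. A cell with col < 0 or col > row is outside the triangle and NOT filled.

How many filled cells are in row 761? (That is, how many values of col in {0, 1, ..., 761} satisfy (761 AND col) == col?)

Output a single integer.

Answer: 128

Derivation:
761 in binary = 1011111001
popcount(761) = number of 1-bits in 1011111001 = 7
A col c satisfies (761 AND c) == c iff every set bit of c is also set in 761; each of the 7 set bits of 761 can independently be on or off in c.
count = 2^7 = 128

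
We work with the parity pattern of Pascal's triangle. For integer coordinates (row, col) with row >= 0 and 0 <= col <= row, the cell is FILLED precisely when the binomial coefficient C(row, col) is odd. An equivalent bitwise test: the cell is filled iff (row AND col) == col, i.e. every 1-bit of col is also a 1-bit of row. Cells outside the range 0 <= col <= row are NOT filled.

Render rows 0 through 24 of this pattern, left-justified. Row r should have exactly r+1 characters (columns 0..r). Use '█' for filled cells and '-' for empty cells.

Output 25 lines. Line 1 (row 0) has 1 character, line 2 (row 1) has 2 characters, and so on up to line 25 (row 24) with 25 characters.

r0=0: █
r1=1: ██
r2=10: █-█
r3=11: ████
r4=100: █---█
r5=101: ██--██
r6=110: █-█-█-█
r7=111: ████████
r8=1000: █-------█
r9=1001: ██------██
r10=1010: █-█-----█-█
r11=1011: ████----████
r12=1100: █---█---█---█
r13=1101: ██--██--██--██
r14=1110: █-█-█-█-█-█-█-█
r15=1111: ████████████████
r16=10000: █---------------█
r17=10001: ██--------------██
r18=10010: █-█-------------█-█
r19=10011: ████------------████
r20=10100: █---█-----------█---█
r21=10101: ██--██----------██--██
r22=10110: █-█-█-█---------█-█-█-█
r23=10111: ████████--------████████
r24=11000: █-------█-------█-------█

Answer: █
██
█-█
████
█---█
██--██
█-█-█-█
████████
█-------█
██------██
█-█-----█-█
████----████
█---█---█---█
██--██--██--██
█-█-█-█-█-█-█-█
████████████████
█---------------█
██--------------██
█-█-------------█-█
████------------████
█---█-----------█---█
██--██----------██--██
█-█-█-█---------█-█-█-█
████████--------████████
█-------█-------█-------█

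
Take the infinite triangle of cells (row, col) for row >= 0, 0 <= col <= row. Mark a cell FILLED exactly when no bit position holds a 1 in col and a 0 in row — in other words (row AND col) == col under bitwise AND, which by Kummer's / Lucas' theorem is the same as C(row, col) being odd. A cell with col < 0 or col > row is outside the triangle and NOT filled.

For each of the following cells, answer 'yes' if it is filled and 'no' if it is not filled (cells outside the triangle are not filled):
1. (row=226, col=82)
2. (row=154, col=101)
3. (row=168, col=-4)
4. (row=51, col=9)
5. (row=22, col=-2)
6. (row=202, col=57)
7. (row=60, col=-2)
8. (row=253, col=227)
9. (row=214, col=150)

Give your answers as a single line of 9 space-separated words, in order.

(226,82): row=0b11100010, col=0b1010010, row AND col = 0b1000010 = 66; 66 != 82 -> empty
(154,101): row=0b10011010, col=0b1100101, row AND col = 0b0 = 0; 0 != 101 -> empty
(168,-4): col outside [0, 168] -> not filled
(51,9): row=0b110011, col=0b1001, row AND col = 0b1 = 1; 1 != 9 -> empty
(22,-2): col outside [0, 22] -> not filled
(202,57): row=0b11001010, col=0b111001, row AND col = 0b1000 = 8; 8 != 57 -> empty
(60,-2): col outside [0, 60] -> not filled
(253,227): row=0b11111101, col=0b11100011, row AND col = 0b11100001 = 225; 225 != 227 -> empty
(214,150): row=0b11010110, col=0b10010110, row AND col = 0b10010110 = 150; 150 == 150 -> filled

Answer: no no no no no no no no yes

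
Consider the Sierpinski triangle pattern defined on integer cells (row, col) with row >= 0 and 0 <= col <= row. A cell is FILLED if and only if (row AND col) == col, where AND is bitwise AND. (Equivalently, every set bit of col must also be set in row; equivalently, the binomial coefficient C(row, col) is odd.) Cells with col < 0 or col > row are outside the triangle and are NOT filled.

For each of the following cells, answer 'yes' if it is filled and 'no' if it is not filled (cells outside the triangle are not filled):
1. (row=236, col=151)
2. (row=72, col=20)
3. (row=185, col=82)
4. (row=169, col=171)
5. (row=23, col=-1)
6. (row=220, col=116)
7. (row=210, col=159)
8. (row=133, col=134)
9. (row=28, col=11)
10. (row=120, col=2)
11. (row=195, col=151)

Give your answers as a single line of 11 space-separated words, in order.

(236,151): row=0b11101100, col=0b10010111, row AND col = 0b10000100 = 132; 132 != 151 -> empty
(72,20): row=0b1001000, col=0b10100, row AND col = 0b0 = 0; 0 != 20 -> empty
(185,82): row=0b10111001, col=0b1010010, row AND col = 0b10000 = 16; 16 != 82 -> empty
(169,171): col outside [0, 169] -> not filled
(23,-1): col outside [0, 23] -> not filled
(220,116): row=0b11011100, col=0b1110100, row AND col = 0b1010100 = 84; 84 != 116 -> empty
(210,159): row=0b11010010, col=0b10011111, row AND col = 0b10010010 = 146; 146 != 159 -> empty
(133,134): col outside [0, 133] -> not filled
(28,11): row=0b11100, col=0b1011, row AND col = 0b1000 = 8; 8 != 11 -> empty
(120,2): row=0b1111000, col=0b10, row AND col = 0b0 = 0; 0 != 2 -> empty
(195,151): row=0b11000011, col=0b10010111, row AND col = 0b10000011 = 131; 131 != 151 -> empty

Answer: no no no no no no no no no no no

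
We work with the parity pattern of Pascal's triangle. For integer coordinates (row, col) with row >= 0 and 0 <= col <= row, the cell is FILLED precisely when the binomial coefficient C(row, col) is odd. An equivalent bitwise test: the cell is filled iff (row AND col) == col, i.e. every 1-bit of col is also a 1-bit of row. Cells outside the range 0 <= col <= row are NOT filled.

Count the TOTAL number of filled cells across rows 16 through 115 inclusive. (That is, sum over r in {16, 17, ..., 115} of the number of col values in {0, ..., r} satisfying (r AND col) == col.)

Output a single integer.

Answer: 1530

Derivation:
r16=10000 pc1: +2 =2
r17=10001 pc2: +4 =6
r18=10010 pc2: +4 =10
r19=10011 pc3: +8 =18
r20=10100 pc2: +4 =22
r21=10101 pc3: +8 =30
r22=10110 pc3: +8 =38
r23=10111 pc4: +16 =54
r24=11000 pc2: +4 =58
r25=11001 pc3: +8 =66
r26=11010 pc3: +8 =74
r27=11011 pc4: +16 =90
r28=11100 pc3: +8 =98
r29=11101 pc4: +16 =114
r30=11110 pc4: +16 =130
r31=11111 pc5: +32 =162
r32=100000 pc1: +2 =164
r33=100001 pc2: +4 =168
r34=100010 pc2: +4 =172
r35=100011 pc3: +8 =180
r36=100100 pc2: +4 =184
r37=100101 pc3: +8 =192
r38=100110 pc3: +8 =200
r39=100111 pc4: +16 =216
r40=101000 pc2: +4 =220
r41=101001 pc3: +8 =228
r42=101010 pc3: +8 =236
r43=101011 pc4: +16 =252
r44=101100 pc3: +8 =260
r45=101101 pc4: +16 =276
r46=101110 pc4: +16 =292
r47=101111 pc5: +32 =324
r48=110000 pc2: +4 =328
r49=110001 pc3: +8 =336
r50=110010 pc3: +8 =344
r51=110011 pc4: +16 =360
r52=110100 pc3: +8 =368
r53=110101 pc4: +16 =384
r54=110110 pc4: +16 =400
r55=110111 pc5: +32 =432
r56=111000 pc3: +8 =440
r57=111001 pc4: +16 =456
r58=111010 pc4: +16 =472
r59=111011 pc5: +32 =504
r60=111100 pc4: +16 =520
r61=111101 pc5: +32 =552
r62=111110 pc5: +32 =584
r63=111111 pc6: +64 =648
r64=1000000 pc1: +2 =650
r65=1000001 pc2: +4 =654
r66=1000010 pc2: +4 =658
r67=1000011 pc3: +8 =666
r68=1000100 pc2: +4 =670
r69=1000101 pc3: +8 =678
r70=1000110 pc3: +8 =686
r71=1000111 pc4: +16 =702
r72=1001000 pc2: +4 =706
r73=1001001 pc3: +8 =714
r74=1001010 pc3: +8 =722
r75=1001011 pc4: +16 =738
r76=1001100 pc3: +8 =746
r77=1001101 pc4: +16 =762
r78=1001110 pc4: +16 =778
r79=1001111 pc5: +32 =810
r80=1010000 pc2: +4 =814
r81=1010001 pc3: +8 =822
r82=1010010 pc3: +8 =830
r83=1010011 pc4: +16 =846
r84=1010100 pc3: +8 =854
r85=1010101 pc4: +16 =870
r86=1010110 pc4: +16 =886
r87=1010111 pc5: +32 =918
r88=1011000 pc3: +8 =926
r89=1011001 pc4: +16 =942
r90=1011010 pc4: +16 =958
r91=1011011 pc5: +32 =990
r92=1011100 pc4: +16 =1006
r93=1011101 pc5: +32 =1038
r94=1011110 pc5: +32 =1070
r95=1011111 pc6: +64 =1134
r96=1100000 pc2: +4 =1138
r97=1100001 pc3: +8 =1146
r98=1100010 pc3: +8 =1154
r99=1100011 pc4: +16 =1170
r100=1100100 pc3: +8 =1178
r101=1100101 pc4: +16 =1194
r102=1100110 pc4: +16 =1210
r103=1100111 pc5: +32 =1242
r104=1101000 pc3: +8 =1250
r105=1101001 pc4: +16 =1266
r106=1101010 pc4: +16 =1282
r107=1101011 pc5: +32 =1314
r108=1101100 pc4: +16 =1330
r109=1101101 pc5: +32 =1362
r110=1101110 pc5: +32 =1394
r111=1101111 pc6: +64 =1458
r112=1110000 pc3: +8 =1466
r113=1110001 pc4: +16 =1482
r114=1110010 pc4: +16 =1498
r115=1110011 pc5: +32 =1530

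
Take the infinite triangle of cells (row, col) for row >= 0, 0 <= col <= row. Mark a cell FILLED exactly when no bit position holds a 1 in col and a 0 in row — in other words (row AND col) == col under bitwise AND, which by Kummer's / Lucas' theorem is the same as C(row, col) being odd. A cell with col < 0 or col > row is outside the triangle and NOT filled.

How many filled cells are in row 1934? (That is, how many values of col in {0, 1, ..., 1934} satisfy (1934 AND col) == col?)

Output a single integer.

1934 in binary = 11110001110
popcount(1934) = number of 1-bits in 11110001110 = 7
A col c satisfies (1934 AND c) == c iff every set bit of c is also set in 1934; each of the 7 set bits of 1934 can independently be on or off in c.
count = 2^7 = 128

Answer: 128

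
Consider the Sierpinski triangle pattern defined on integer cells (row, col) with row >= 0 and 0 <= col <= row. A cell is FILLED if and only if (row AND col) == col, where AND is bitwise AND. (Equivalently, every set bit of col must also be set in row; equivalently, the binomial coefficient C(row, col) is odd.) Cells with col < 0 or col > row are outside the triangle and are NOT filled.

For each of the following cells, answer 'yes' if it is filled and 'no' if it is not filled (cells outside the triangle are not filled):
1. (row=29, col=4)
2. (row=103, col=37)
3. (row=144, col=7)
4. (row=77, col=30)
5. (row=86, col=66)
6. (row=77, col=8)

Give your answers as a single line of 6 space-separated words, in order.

Answer: yes yes no no yes yes

Derivation:
(29,4): row=0b11101, col=0b100, row AND col = 0b100 = 4; 4 == 4 -> filled
(103,37): row=0b1100111, col=0b100101, row AND col = 0b100101 = 37; 37 == 37 -> filled
(144,7): row=0b10010000, col=0b111, row AND col = 0b0 = 0; 0 != 7 -> empty
(77,30): row=0b1001101, col=0b11110, row AND col = 0b1100 = 12; 12 != 30 -> empty
(86,66): row=0b1010110, col=0b1000010, row AND col = 0b1000010 = 66; 66 == 66 -> filled
(77,8): row=0b1001101, col=0b1000, row AND col = 0b1000 = 8; 8 == 8 -> filled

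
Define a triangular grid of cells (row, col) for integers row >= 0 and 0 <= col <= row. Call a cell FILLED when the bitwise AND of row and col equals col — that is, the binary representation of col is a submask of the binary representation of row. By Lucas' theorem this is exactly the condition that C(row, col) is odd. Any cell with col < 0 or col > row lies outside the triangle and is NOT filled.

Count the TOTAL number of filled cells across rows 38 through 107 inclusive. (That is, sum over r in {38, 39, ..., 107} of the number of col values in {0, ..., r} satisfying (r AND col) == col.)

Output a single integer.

Answer: 1122

Derivation:
r38=100110 pc3: +8 =8
r39=100111 pc4: +16 =24
r40=101000 pc2: +4 =28
r41=101001 pc3: +8 =36
r42=101010 pc3: +8 =44
r43=101011 pc4: +16 =60
r44=101100 pc3: +8 =68
r45=101101 pc4: +16 =84
r46=101110 pc4: +16 =100
r47=101111 pc5: +32 =132
r48=110000 pc2: +4 =136
r49=110001 pc3: +8 =144
r50=110010 pc3: +8 =152
r51=110011 pc4: +16 =168
r52=110100 pc3: +8 =176
r53=110101 pc4: +16 =192
r54=110110 pc4: +16 =208
r55=110111 pc5: +32 =240
r56=111000 pc3: +8 =248
r57=111001 pc4: +16 =264
r58=111010 pc4: +16 =280
r59=111011 pc5: +32 =312
r60=111100 pc4: +16 =328
r61=111101 pc5: +32 =360
r62=111110 pc5: +32 =392
r63=111111 pc6: +64 =456
r64=1000000 pc1: +2 =458
r65=1000001 pc2: +4 =462
r66=1000010 pc2: +4 =466
r67=1000011 pc3: +8 =474
r68=1000100 pc2: +4 =478
r69=1000101 pc3: +8 =486
r70=1000110 pc3: +8 =494
r71=1000111 pc4: +16 =510
r72=1001000 pc2: +4 =514
r73=1001001 pc3: +8 =522
r74=1001010 pc3: +8 =530
r75=1001011 pc4: +16 =546
r76=1001100 pc3: +8 =554
r77=1001101 pc4: +16 =570
r78=1001110 pc4: +16 =586
r79=1001111 pc5: +32 =618
r80=1010000 pc2: +4 =622
r81=1010001 pc3: +8 =630
r82=1010010 pc3: +8 =638
r83=1010011 pc4: +16 =654
r84=1010100 pc3: +8 =662
r85=1010101 pc4: +16 =678
r86=1010110 pc4: +16 =694
r87=1010111 pc5: +32 =726
r88=1011000 pc3: +8 =734
r89=1011001 pc4: +16 =750
r90=1011010 pc4: +16 =766
r91=1011011 pc5: +32 =798
r92=1011100 pc4: +16 =814
r93=1011101 pc5: +32 =846
r94=1011110 pc5: +32 =878
r95=1011111 pc6: +64 =942
r96=1100000 pc2: +4 =946
r97=1100001 pc3: +8 =954
r98=1100010 pc3: +8 =962
r99=1100011 pc4: +16 =978
r100=1100100 pc3: +8 =986
r101=1100101 pc4: +16 =1002
r102=1100110 pc4: +16 =1018
r103=1100111 pc5: +32 =1050
r104=1101000 pc3: +8 =1058
r105=1101001 pc4: +16 =1074
r106=1101010 pc4: +16 =1090
r107=1101011 pc5: +32 =1122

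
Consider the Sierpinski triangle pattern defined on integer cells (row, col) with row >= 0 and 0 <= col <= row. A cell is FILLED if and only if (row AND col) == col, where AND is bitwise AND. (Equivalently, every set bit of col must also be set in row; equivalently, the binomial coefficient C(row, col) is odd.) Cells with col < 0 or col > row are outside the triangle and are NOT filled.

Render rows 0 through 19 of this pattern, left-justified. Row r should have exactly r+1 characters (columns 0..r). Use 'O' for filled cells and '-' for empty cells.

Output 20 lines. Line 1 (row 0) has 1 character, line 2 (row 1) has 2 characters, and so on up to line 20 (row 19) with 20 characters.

Answer: O
OO
O-O
OOOO
O---O
OO--OO
O-O-O-O
OOOOOOOO
O-------O
OO------OO
O-O-----O-O
OOOO----OOOO
O---O---O---O
OO--OO--OO--OO
O-O-O-O-O-O-O-O
OOOOOOOOOOOOOOOO
O---------------O
OO--------------OO
O-O-------------O-O
OOOO------------OOOO

Derivation:
r0=0: O
r1=1: OO
r2=10: O-O
r3=11: OOOO
r4=100: O---O
r5=101: OO--OO
r6=110: O-O-O-O
r7=111: OOOOOOOO
r8=1000: O-------O
r9=1001: OO------OO
r10=1010: O-O-----O-O
r11=1011: OOOO----OOOO
r12=1100: O---O---O---O
r13=1101: OO--OO--OO--OO
r14=1110: O-O-O-O-O-O-O-O
r15=1111: OOOOOOOOOOOOOOOO
r16=10000: O---------------O
r17=10001: OO--------------OO
r18=10010: O-O-------------O-O
r19=10011: OOOO------------OOOO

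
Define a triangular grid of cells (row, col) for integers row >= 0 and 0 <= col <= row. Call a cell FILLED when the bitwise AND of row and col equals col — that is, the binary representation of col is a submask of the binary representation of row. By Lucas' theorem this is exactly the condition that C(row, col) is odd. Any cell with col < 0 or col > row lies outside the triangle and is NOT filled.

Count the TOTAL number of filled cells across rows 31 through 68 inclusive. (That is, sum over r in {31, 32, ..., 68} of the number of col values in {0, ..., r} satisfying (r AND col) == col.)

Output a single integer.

Answer: 540

Derivation:
r31=11111 pc5: +32 =32
r32=100000 pc1: +2 =34
r33=100001 pc2: +4 =38
r34=100010 pc2: +4 =42
r35=100011 pc3: +8 =50
r36=100100 pc2: +4 =54
r37=100101 pc3: +8 =62
r38=100110 pc3: +8 =70
r39=100111 pc4: +16 =86
r40=101000 pc2: +4 =90
r41=101001 pc3: +8 =98
r42=101010 pc3: +8 =106
r43=101011 pc4: +16 =122
r44=101100 pc3: +8 =130
r45=101101 pc4: +16 =146
r46=101110 pc4: +16 =162
r47=101111 pc5: +32 =194
r48=110000 pc2: +4 =198
r49=110001 pc3: +8 =206
r50=110010 pc3: +8 =214
r51=110011 pc4: +16 =230
r52=110100 pc3: +8 =238
r53=110101 pc4: +16 =254
r54=110110 pc4: +16 =270
r55=110111 pc5: +32 =302
r56=111000 pc3: +8 =310
r57=111001 pc4: +16 =326
r58=111010 pc4: +16 =342
r59=111011 pc5: +32 =374
r60=111100 pc4: +16 =390
r61=111101 pc5: +32 =422
r62=111110 pc5: +32 =454
r63=111111 pc6: +64 =518
r64=1000000 pc1: +2 =520
r65=1000001 pc2: +4 =524
r66=1000010 pc2: +4 =528
r67=1000011 pc3: +8 =536
r68=1000100 pc2: +4 =540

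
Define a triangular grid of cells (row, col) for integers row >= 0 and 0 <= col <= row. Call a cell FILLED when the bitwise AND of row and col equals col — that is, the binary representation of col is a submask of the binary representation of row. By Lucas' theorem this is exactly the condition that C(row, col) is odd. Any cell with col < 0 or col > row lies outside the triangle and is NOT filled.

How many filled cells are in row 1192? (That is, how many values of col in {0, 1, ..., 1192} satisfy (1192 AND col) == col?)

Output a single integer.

1192 in binary = 10010101000
popcount(1192) = number of 1-bits in 10010101000 = 4
A col c satisfies (1192 AND c) == c iff every set bit of c is also set in 1192; each of the 4 set bits of 1192 can independently be on or off in c.
count = 2^4 = 16

Answer: 16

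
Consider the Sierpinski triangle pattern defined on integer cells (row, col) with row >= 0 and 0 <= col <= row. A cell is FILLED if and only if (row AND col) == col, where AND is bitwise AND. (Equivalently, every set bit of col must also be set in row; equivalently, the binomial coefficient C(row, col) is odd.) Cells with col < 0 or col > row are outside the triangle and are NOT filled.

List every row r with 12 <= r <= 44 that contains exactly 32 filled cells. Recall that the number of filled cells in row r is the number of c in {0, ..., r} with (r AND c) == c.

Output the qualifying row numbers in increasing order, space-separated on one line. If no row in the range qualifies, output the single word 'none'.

Row r has 2^popcount(r) filled cells, so we need popcount(r) = log2(32) = 5.
Scan r = 12..44 and keep those with exactly 5 one-bits:
r=12=1100 popcount=2 -> skip
r=13=1101 popcount=3 -> skip
r=14=1110 popcount=3 -> skip
r=15=1111 popcount=4 -> skip
r=16=10000 popcount=1 -> skip
r=17=10001 popcount=2 -> skip
r=18=10010 popcount=2 -> skip
r=19=10011 popcount=3 -> skip
r=20=10100 popcount=2 -> skip
r=21=10101 popcount=3 -> skip
r=22=10110 popcount=3 -> skip
r=23=10111 popcount=4 -> skip
r=24=11000 popcount=2 -> skip
r=25=11001 popcount=3 -> skip
r=26=11010 popcount=3 -> skip
r=27=11011 popcount=4 -> skip
r=28=11100 popcount=3 -> skip
r=29=11101 popcount=4 -> skip
r=30=11110 popcount=4 -> skip
r=31=11111 popcount=5 -> KEEP
r=32=100000 popcount=1 -> skip
r=33=100001 popcount=2 -> skip
r=34=100010 popcount=2 -> skip
r=35=100011 popcount=3 -> skip
r=36=100100 popcount=2 -> skip
r=37=100101 popcount=3 -> skip
r=38=100110 popcount=3 -> skip
r=39=100111 popcount=4 -> skip
r=40=101000 popcount=2 -> skip
r=41=101001 popcount=3 -> skip
r=42=101010 popcount=3 -> skip
r=43=101011 popcount=4 -> skip
r=44=101100 popcount=3 -> skip
Kept rows: 31

Answer: 31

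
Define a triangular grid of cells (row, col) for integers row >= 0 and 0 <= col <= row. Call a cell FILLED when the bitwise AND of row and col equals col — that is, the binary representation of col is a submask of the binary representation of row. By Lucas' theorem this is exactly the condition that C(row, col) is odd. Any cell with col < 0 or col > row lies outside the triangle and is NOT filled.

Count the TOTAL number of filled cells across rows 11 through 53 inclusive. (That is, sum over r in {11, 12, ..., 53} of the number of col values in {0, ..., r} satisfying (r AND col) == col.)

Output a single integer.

r11=1011 pc3: +8 =8
r12=1100 pc2: +4 =12
r13=1101 pc3: +8 =20
r14=1110 pc3: +8 =28
r15=1111 pc4: +16 =44
r16=10000 pc1: +2 =46
r17=10001 pc2: +4 =50
r18=10010 pc2: +4 =54
r19=10011 pc3: +8 =62
r20=10100 pc2: +4 =66
r21=10101 pc3: +8 =74
r22=10110 pc3: +8 =82
r23=10111 pc4: +16 =98
r24=11000 pc2: +4 =102
r25=11001 pc3: +8 =110
r26=11010 pc3: +8 =118
r27=11011 pc4: +16 =134
r28=11100 pc3: +8 =142
r29=11101 pc4: +16 =158
r30=11110 pc4: +16 =174
r31=11111 pc5: +32 =206
r32=100000 pc1: +2 =208
r33=100001 pc2: +4 =212
r34=100010 pc2: +4 =216
r35=100011 pc3: +8 =224
r36=100100 pc2: +4 =228
r37=100101 pc3: +8 =236
r38=100110 pc3: +8 =244
r39=100111 pc4: +16 =260
r40=101000 pc2: +4 =264
r41=101001 pc3: +8 =272
r42=101010 pc3: +8 =280
r43=101011 pc4: +16 =296
r44=101100 pc3: +8 =304
r45=101101 pc4: +16 =320
r46=101110 pc4: +16 =336
r47=101111 pc5: +32 =368
r48=110000 pc2: +4 =372
r49=110001 pc3: +8 =380
r50=110010 pc3: +8 =388
r51=110011 pc4: +16 =404
r52=110100 pc3: +8 =412
r53=110101 pc4: +16 =428

Answer: 428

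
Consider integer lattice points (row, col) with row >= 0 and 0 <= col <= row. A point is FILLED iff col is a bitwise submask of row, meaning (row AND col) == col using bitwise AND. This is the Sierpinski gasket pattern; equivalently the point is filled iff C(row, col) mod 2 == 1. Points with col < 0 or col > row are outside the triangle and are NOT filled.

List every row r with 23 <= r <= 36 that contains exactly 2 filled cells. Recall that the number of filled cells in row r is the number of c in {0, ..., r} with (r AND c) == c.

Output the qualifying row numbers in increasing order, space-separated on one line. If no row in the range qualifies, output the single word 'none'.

Answer: 32

Derivation:
Row r has 2^popcount(r) filled cells, so we need popcount(r) = log2(2) = 1.
Scan r = 23..36 and keep those with exactly 1 one-bits:
r=23=10111 popcount=4 -> skip
r=24=11000 popcount=2 -> skip
r=25=11001 popcount=3 -> skip
r=26=11010 popcount=3 -> skip
r=27=11011 popcount=4 -> skip
r=28=11100 popcount=3 -> skip
r=29=11101 popcount=4 -> skip
r=30=11110 popcount=4 -> skip
r=31=11111 popcount=5 -> skip
r=32=100000 popcount=1 -> KEEP
r=33=100001 popcount=2 -> skip
r=34=100010 popcount=2 -> skip
r=35=100011 popcount=3 -> skip
r=36=100100 popcount=2 -> skip
Kept rows: 32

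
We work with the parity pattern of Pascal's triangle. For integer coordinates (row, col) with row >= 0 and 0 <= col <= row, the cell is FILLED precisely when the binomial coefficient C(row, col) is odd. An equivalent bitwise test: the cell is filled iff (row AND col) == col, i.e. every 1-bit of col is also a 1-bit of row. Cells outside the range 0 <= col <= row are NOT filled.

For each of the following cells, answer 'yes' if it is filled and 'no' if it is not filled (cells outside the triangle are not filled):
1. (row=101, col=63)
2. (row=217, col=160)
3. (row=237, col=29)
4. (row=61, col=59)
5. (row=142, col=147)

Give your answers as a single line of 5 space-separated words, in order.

(101,63): row=0b1100101, col=0b111111, row AND col = 0b100101 = 37; 37 != 63 -> empty
(217,160): row=0b11011001, col=0b10100000, row AND col = 0b10000000 = 128; 128 != 160 -> empty
(237,29): row=0b11101101, col=0b11101, row AND col = 0b1101 = 13; 13 != 29 -> empty
(61,59): row=0b111101, col=0b111011, row AND col = 0b111001 = 57; 57 != 59 -> empty
(142,147): col outside [0, 142] -> not filled

Answer: no no no no no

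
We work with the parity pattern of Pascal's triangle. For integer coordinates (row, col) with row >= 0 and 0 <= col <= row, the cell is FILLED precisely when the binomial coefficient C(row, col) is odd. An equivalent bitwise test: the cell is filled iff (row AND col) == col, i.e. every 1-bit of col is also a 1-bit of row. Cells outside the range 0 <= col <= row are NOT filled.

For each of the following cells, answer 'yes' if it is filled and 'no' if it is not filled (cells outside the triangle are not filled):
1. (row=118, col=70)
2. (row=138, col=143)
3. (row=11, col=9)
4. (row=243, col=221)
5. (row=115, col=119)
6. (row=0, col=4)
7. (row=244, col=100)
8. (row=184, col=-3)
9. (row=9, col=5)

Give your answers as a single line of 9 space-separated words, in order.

(118,70): row=0b1110110, col=0b1000110, row AND col = 0b1000110 = 70; 70 == 70 -> filled
(138,143): col outside [0, 138] -> not filled
(11,9): row=0b1011, col=0b1001, row AND col = 0b1001 = 9; 9 == 9 -> filled
(243,221): row=0b11110011, col=0b11011101, row AND col = 0b11010001 = 209; 209 != 221 -> empty
(115,119): col outside [0, 115] -> not filled
(0,4): col outside [0, 0] -> not filled
(244,100): row=0b11110100, col=0b1100100, row AND col = 0b1100100 = 100; 100 == 100 -> filled
(184,-3): col outside [0, 184] -> not filled
(9,5): row=0b1001, col=0b101, row AND col = 0b1 = 1; 1 != 5 -> empty

Answer: yes no yes no no no yes no no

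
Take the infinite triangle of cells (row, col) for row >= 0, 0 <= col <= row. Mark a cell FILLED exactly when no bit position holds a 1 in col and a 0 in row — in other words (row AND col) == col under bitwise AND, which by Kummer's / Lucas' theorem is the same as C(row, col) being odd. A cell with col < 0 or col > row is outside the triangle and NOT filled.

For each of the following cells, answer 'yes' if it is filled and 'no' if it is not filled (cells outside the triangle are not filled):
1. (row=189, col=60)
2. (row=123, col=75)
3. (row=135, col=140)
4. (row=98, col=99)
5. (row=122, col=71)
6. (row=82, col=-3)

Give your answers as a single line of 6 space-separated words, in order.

Answer: yes yes no no no no

Derivation:
(189,60): row=0b10111101, col=0b111100, row AND col = 0b111100 = 60; 60 == 60 -> filled
(123,75): row=0b1111011, col=0b1001011, row AND col = 0b1001011 = 75; 75 == 75 -> filled
(135,140): col outside [0, 135] -> not filled
(98,99): col outside [0, 98] -> not filled
(122,71): row=0b1111010, col=0b1000111, row AND col = 0b1000010 = 66; 66 != 71 -> empty
(82,-3): col outside [0, 82] -> not filled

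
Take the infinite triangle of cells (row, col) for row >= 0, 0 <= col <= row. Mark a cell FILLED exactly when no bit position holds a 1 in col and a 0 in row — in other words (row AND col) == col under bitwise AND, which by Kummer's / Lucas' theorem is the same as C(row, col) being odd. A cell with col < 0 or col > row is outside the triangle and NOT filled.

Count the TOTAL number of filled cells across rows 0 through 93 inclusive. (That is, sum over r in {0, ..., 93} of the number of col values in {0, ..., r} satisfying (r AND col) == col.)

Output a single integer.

r0=0 pc0: +1 =1
r1=1 pc1: +2 =3
r2=10 pc1: +2 =5
r3=11 pc2: +4 =9
r4=100 pc1: +2 =11
r5=101 pc2: +4 =15
r6=110 pc2: +4 =19
r7=111 pc3: +8 =27
r8=1000 pc1: +2 =29
r9=1001 pc2: +4 =33
r10=1010 pc2: +4 =37
r11=1011 pc3: +8 =45
r12=1100 pc2: +4 =49
r13=1101 pc3: +8 =57
r14=1110 pc3: +8 =65
r15=1111 pc4: +16 =81
r16=10000 pc1: +2 =83
r17=10001 pc2: +4 =87
r18=10010 pc2: +4 =91
r19=10011 pc3: +8 =99
r20=10100 pc2: +4 =103
r21=10101 pc3: +8 =111
r22=10110 pc3: +8 =119
r23=10111 pc4: +16 =135
r24=11000 pc2: +4 =139
r25=11001 pc3: +8 =147
r26=11010 pc3: +8 =155
r27=11011 pc4: +16 =171
r28=11100 pc3: +8 =179
r29=11101 pc4: +16 =195
r30=11110 pc4: +16 =211
r31=11111 pc5: +32 =243
r32=100000 pc1: +2 =245
r33=100001 pc2: +4 =249
r34=100010 pc2: +4 =253
r35=100011 pc3: +8 =261
r36=100100 pc2: +4 =265
r37=100101 pc3: +8 =273
r38=100110 pc3: +8 =281
r39=100111 pc4: +16 =297
r40=101000 pc2: +4 =301
r41=101001 pc3: +8 =309
r42=101010 pc3: +8 =317
r43=101011 pc4: +16 =333
r44=101100 pc3: +8 =341
r45=101101 pc4: +16 =357
r46=101110 pc4: +16 =373
r47=101111 pc5: +32 =405
r48=110000 pc2: +4 =409
r49=110001 pc3: +8 =417
r50=110010 pc3: +8 =425
r51=110011 pc4: +16 =441
r52=110100 pc3: +8 =449
r53=110101 pc4: +16 =465
r54=110110 pc4: +16 =481
r55=110111 pc5: +32 =513
r56=111000 pc3: +8 =521
r57=111001 pc4: +16 =537
r58=111010 pc4: +16 =553
r59=111011 pc5: +32 =585
r60=111100 pc4: +16 =601
r61=111101 pc5: +32 =633
r62=111110 pc5: +32 =665
r63=111111 pc6: +64 =729
r64=1000000 pc1: +2 =731
r65=1000001 pc2: +4 =735
r66=1000010 pc2: +4 =739
r67=1000011 pc3: +8 =747
r68=1000100 pc2: +4 =751
r69=1000101 pc3: +8 =759
r70=1000110 pc3: +8 =767
r71=1000111 pc4: +16 =783
r72=1001000 pc2: +4 =787
r73=1001001 pc3: +8 =795
r74=1001010 pc3: +8 =803
r75=1001011 pc4: +16 =819
r76=1001100 pc3: +8 =827
r77=1001101 pc4: +16 =843
r78=1001110 pc4: +16 =859
r79=1001111 pc5: +32 =891
r80=1010000 pc2: +4 =895
r81=1010001 pc3: +8 =903
r82=1010010 pc3: +8 =911
r83=1010011 pc4: +16 =927
r84=1010100 pc3: +8 =935
r85=1010101 pc4: +16 =951
r86=1010110 pc4: +16 =967
r87=1010111 pc5: +32 =999
r88=1011000 pc3: +8 =1007
r89=1011001 pc4: +16 =1023
r90=1011010 pc4: +16 =1039
r91=1011011 pc5: +32 =1071
r92=1011100 pc4: +16 =1087
r93=1011101 pc5: +32 =1119

Answer: 1119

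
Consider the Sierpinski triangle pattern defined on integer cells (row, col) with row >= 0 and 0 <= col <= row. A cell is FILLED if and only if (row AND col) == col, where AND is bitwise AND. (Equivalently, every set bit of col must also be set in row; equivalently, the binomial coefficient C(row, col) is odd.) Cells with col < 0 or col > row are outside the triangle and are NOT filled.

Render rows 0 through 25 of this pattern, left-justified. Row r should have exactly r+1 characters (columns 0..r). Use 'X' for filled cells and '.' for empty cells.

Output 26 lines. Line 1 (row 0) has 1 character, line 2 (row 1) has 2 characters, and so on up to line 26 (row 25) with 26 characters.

r0=0: X
r1=1: XX
r2=10: X.X
r3=11: XXXX
r4=100: X...X
r5=101: XX..XX
r6=110: X.X.X.X
r7=111: XXXXXXXX
r8=1000: X.......X
r9=1001: XX......XX
r10=1010: X.X.....X.X
r11=1011: XXXX....XXXX
r12=1100: X...X...X...X
r13=1101: XX..XX..XX..XX
r14=1110: X.X.X.X.X.X.X.X
r15=1111: XXXXXXXXXXXXXXXX
r16=10000: X...............X
r17=10001: XX..............XX
r18=10010: X.X.............X.X
r19=10011: XXXX............XXXX
r20=10100: X...X...........X...X
r21=10101: XX..XX..........XX..XX
r22=10110: X.X.X.X.........X.X.X.X
r23=10111: XXXXXXXX........XXXXXXXX
r24=11000: X.......X.......X.......X
r25=11001: XX......XX......XX......XX

Answer: X
XX
X.X
XXXX
X...X
XX..XX
X.X.X.X
XXXXXXXX
X.......X
XX......XX
X.X.....X.X
XXXX....XXXX
X...X...X...X
XX..XX..XX..XX
X.X.X.X.X.X.X.X
XXXXXXXXXXXXXXXX
X...............X
XX..............XX
X.X.............X.X
XXXX............XXXX
X...X...........X...X
XX..XX..........XX..XX
X.X.X.X.........X.X.X.X
XXXXXXXX........XXXXXXXX
X.......X.......X.......X
XX......XX......XX......XX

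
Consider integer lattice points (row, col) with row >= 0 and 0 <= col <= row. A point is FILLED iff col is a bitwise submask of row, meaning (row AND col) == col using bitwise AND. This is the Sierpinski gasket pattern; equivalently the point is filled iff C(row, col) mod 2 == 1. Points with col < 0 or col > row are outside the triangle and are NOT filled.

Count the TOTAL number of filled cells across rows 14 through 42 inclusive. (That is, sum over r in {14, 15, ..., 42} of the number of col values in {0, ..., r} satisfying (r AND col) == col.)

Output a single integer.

r14=1110 pc3: +8 =8
r15=1111 pc4: +16 =24
r16=10000 pc1: +2 =26
r17=10001 pc2: +4 =30
r18=10010 pc2: +4 =34
r19=10011 pc3: +8 =42
r20=10100 pc2: +4 =46
r21=10101 pc3: +8 =54
r22=10110 pc3: +8 =62
r23=10111 pc4: +16 =78
r24=11000 pc2: +4 =82
r25=11001 pc3: +8 =90
r26=11010 pc3: +8 =98
r27=11011 pc4: +16 =114
r28=11100 pc3: +8 =122
r29=11101 pc4: +16 =138
r30=11110 pc4: +16 =154
r31=11111 pc5: +32 =186
r32=100000 pc1: +2 =188
r33=100001 pc2: +4 =192
r34=100010 pc2: +4 =196
r35=100011 pc3: +8 =204
r36=100100 pc2: +4 =208
r37=100101 pc3: +8 =216
r38=100110 pc3: +8 =224
r39=100111 pc4: +16 =240
r40=101000 pc2: +4 =244
r41=101001 pc3: +8 =252
r42=101010 pc3: +8 =260

Answer: 260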